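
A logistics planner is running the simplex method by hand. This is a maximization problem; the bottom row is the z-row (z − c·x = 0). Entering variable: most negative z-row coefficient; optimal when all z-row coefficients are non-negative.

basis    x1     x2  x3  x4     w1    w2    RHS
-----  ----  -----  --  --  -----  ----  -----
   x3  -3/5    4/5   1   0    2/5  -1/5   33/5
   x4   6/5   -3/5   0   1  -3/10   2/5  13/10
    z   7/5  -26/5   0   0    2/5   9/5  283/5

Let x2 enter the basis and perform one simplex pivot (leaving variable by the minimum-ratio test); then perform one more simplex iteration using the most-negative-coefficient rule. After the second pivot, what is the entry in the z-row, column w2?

4/3

Ratio test on column x2 — row 1: (33/5)/(4/5) = 33/4; row 2: entry -3/5 ≤ 0. Minimum is 33/4 at row 1 (x3 leaves); pivot element 4/5.
Divide row 1 by 4/5; eliminate column x2 from the other rows.
Second iteration: most negative z-row entry is -5/2 in column x1, so x1 enters.
Ratio test on column x1 — row 1: entry -3/4 ≤ 0; row 2: (25/4)/(3/4) = 25/3. Minimum is 25/3 at row 2 (x4 leaves); pivot element 3/4.
Divide row 2 by 3/4; eliminate column x1 from the other rows.
After both pivots, the entry at the z-row, column w2 is 4/3.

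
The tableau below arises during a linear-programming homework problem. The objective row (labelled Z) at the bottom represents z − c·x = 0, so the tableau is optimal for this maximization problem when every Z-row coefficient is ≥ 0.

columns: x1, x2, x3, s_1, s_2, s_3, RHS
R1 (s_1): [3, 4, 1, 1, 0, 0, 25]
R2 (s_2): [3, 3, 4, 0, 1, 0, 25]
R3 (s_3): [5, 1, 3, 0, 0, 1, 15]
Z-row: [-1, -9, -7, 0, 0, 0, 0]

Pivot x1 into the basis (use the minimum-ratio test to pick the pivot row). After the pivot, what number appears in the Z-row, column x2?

Ratio test on column x1 — row 1: 25/3 = 25/3; row 2: 25/3 = 25/3; row 3: 15/5 = 3. Minimum is 3 at row 3 (s_3 leaves); pivot element 5.
Divide row 3 by 5; eliminate column x1 from the other rows.
Z-row update in column x2: -9 − (-1)·(1/5) = -44/5.

-44/5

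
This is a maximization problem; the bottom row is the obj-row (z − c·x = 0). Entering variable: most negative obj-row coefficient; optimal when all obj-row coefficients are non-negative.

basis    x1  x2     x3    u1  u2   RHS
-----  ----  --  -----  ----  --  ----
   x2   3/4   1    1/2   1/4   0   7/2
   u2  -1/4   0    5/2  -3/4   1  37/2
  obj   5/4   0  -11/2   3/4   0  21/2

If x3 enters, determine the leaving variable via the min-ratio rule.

x2

Column x3 entries and ratios — x2: (7/2)/(1/2) = 7; u2: (37/2)/(5/2) = 37/5.
Smallest ratio is 7 in the row of x2, so x2 leaves.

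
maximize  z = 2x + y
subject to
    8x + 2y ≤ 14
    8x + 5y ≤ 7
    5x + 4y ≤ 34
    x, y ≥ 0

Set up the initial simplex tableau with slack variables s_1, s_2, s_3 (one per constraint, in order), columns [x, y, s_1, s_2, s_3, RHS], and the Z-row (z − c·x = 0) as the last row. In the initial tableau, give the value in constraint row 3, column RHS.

The RHS of constraint 3 is b_3 = 34.

34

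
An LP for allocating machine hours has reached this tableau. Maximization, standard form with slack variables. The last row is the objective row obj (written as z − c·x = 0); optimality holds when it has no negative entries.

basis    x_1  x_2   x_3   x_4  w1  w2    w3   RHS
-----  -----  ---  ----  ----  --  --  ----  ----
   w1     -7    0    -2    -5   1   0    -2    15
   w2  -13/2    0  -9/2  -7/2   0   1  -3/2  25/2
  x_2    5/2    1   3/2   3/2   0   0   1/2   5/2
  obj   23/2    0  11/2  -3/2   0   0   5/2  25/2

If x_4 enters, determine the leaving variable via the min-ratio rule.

Column x_4 entries and ratios — w1: -5 ≤ 0, skip; w2: -7/2 ≤ 0, skip; x_2: (5/2)/(3/2) = 5/3.
Smallest ratio is 5/3 in the row of x_2, so x_2 leaves.

x_2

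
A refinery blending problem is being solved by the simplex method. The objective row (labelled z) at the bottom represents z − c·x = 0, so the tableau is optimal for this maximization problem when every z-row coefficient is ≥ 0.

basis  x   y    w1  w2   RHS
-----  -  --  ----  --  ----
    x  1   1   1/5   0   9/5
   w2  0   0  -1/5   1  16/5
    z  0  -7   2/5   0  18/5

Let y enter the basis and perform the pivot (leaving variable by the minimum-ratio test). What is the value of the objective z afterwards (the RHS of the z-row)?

81/5

Ratio test on column y — row 1: (9/5)/1 = 9/5; row 2: entry 0 ≤ 0. Minimum is 9/5 at row 1 (x leaves); pivot element 1.
Pivot on row 1; the z-row RHS becomes 18/5 − (-7)·(9/5) = 81/5.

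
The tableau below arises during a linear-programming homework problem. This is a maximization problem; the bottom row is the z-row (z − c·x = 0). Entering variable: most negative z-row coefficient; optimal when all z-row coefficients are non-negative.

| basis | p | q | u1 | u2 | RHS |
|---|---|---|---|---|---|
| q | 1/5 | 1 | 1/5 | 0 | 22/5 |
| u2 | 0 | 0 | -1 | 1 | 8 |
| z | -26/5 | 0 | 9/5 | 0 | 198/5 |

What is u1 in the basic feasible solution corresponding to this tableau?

0

u1 is not in the basis, so in the current basic feasible solution u1 = 0.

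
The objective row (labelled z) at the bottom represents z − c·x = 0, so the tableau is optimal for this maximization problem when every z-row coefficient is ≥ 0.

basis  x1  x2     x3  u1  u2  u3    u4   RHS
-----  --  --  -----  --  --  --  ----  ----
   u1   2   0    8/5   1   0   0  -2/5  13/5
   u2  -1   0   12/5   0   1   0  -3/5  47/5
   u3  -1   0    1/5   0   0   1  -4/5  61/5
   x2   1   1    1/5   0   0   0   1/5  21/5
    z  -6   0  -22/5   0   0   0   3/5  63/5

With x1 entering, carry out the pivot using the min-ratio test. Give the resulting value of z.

102/5

Ratio test on column x1 — row 1: (13/5)/2 = 13/10; row 2: entry -1 ≤ 0; row 3: entry -1 ≤ 0; row 4: (21/5)/1 = 21/5. Minimum is 13/10 at row 1 (u1 leaves); pivot element 2.
Pivot on row 1; the z-row RHS becomes 63/5 − (-6)·(13/10) = 102/5.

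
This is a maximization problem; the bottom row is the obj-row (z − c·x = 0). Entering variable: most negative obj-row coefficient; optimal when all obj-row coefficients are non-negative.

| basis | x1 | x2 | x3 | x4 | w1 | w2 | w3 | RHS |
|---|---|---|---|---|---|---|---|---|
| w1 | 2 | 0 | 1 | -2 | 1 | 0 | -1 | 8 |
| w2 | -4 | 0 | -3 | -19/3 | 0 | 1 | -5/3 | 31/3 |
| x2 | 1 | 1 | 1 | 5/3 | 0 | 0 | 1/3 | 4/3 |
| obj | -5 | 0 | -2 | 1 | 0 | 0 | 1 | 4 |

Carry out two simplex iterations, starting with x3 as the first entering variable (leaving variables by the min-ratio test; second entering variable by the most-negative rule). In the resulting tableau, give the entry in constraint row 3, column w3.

Ratio test on column x3 — row 1: 8/1 = 8; row 2: entry -3 ≤ 0; row 3: (4/3)/1 = 4/3. Minimum is 4/3 at row 3 (x2 leaves); pivot element 1.
Divide row 3 by 1; eliminate column x3 from the other rows.
Second iteration: most negative obj-row entry is -3 in column x1, so x1 enters.
Ratio test on column x1 — row 1: (20/3)/1 = 20/3; row 2: entry -1 ≤ 0; row 3: (4/3)/1 = 4/3. Minimum is 4/3 at row 3 (x3 leaves); pivot element 1.
Divide row 3 by 1; eliminate column x1 from the other rows.
After both pivots, the entry at constraint row 3, column w3 is 1/3.

1/3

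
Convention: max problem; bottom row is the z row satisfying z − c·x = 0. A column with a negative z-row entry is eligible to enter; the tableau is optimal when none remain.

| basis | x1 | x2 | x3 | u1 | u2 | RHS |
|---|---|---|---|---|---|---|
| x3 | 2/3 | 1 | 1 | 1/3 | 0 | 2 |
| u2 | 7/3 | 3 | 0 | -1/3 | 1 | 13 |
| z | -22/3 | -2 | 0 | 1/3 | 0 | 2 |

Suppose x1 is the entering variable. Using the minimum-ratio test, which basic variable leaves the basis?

Column x1 entries and ratios — x3: 2/(2/3) = 3; u2: 13/(7/3) = 39/7.
Smallest ratio is 3 in the row of x3, so x3 leaves.

x3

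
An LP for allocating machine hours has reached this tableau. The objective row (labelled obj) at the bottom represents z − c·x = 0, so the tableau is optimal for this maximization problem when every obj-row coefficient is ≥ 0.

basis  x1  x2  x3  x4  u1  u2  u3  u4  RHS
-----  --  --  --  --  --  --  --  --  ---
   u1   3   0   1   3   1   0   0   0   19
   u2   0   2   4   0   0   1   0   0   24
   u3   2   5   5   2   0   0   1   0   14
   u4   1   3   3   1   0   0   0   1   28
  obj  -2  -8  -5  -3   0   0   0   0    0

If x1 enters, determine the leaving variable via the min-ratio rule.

u1

Column x1 entries and ratios — u1: 19/3 = 19/3; u2: 0 ≤ 0, skip; u3: 14/2 = 7; u4: 28/1 = 28.
Smallest ratio is 19/3 in the row of u1, so u1 leaves.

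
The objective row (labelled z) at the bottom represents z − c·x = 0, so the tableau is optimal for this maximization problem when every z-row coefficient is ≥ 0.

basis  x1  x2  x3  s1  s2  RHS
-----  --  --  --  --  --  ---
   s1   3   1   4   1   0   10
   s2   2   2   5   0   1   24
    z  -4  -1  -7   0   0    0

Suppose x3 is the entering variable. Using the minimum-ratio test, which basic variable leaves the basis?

s1

Column x3 entries and ratios — s1: 10/4 = 5/2; s2: 24/5 = 24/5.
Smallest ratio is 5/2 in the row of s1, so s1 leaves.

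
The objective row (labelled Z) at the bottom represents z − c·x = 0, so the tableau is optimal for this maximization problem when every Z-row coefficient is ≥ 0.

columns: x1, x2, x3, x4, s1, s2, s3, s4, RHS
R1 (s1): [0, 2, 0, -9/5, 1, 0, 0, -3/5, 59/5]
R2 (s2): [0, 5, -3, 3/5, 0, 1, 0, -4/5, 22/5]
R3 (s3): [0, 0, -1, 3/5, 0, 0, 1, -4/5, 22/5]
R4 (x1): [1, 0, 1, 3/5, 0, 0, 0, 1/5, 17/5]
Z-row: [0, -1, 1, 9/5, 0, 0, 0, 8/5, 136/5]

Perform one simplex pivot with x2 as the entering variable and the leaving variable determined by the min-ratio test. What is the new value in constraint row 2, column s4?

Ratio test on column x2 — row 1: (59/5)/2 = 59/10; row 2: (22/5)/5 = 22/25; row 3: entry 0 ≤ 0; row 4: entry 0 ≤ 0. Minimum is 22/25 at row 2 (s2 leaves); pivot element 5.
Divide row 2 by 5; eliminate column x2 from the other rows.
In the new row 2, the s4 entry is the old entry divided by the pivot: (-4/5)/5 = -4/25.

-4/25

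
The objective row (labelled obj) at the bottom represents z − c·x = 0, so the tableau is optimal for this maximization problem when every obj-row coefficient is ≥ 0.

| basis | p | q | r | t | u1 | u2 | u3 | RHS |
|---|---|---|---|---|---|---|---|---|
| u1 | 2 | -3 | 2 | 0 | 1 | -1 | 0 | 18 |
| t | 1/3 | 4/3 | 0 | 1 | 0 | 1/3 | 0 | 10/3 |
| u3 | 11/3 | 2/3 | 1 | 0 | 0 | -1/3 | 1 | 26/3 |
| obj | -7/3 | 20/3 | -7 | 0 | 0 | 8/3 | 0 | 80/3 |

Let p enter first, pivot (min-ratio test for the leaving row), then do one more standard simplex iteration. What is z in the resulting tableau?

Ratio test on column p — row 1: 18/2 = 9; row 2: (10/3)/(1/3) = 10; row 3: (26/3)/(11/3) = 26/11. Minimum is 26/11 at row 3 (u3 leaves); pivot element 11/3.
Pivot on row 3; the obj-row RHS becomes 80/3 − (-7/3)·(26/11) = 354/11.
Next entering variable (most negative obj-row entry -70/11): r.
Ratio test on column r — row 1: (146/11)/(16/11) = 73/8; row 2: entry -1/11 ≤ 0; row 3: (26/11)/(3/11) = 26/3. Minimum is 26/3 at row 3 (p leaves); pivot element 3/11.
After the second pivot the obj-row RHS is 354/11 − (-70/11)·(26/3) = 262/3.

262/3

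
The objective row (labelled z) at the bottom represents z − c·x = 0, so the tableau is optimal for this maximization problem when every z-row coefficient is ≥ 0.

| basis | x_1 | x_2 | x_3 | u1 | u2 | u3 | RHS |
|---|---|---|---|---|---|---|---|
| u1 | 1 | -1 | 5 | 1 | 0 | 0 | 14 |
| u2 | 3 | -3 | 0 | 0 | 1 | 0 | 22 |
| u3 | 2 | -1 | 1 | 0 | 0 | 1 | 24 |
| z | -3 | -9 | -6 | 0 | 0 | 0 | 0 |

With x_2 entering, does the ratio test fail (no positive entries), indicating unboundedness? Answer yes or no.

yes

Every constraint-row entry in column x_2 is ≤ 0, so increasing x_2 is unbounded.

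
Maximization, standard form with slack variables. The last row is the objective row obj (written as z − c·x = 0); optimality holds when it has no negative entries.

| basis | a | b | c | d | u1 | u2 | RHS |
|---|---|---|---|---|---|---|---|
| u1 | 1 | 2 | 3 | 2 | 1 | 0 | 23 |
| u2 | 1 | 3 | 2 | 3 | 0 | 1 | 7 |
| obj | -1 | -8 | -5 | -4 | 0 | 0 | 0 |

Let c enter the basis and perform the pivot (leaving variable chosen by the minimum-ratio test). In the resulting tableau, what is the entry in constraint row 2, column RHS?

7/2

Ratio test on column c — row 1: 23/3 = 23/3; row 2: 7/2 = 7/2. Minimum is 7/2 at row 2 (u2 leaves); pivot element 2.
Divide row 2 by 2; eliminate column c from the other rows.
In the new row 2, the RHS entry is the old entry divided by the pivot: 7/2 = 7/2.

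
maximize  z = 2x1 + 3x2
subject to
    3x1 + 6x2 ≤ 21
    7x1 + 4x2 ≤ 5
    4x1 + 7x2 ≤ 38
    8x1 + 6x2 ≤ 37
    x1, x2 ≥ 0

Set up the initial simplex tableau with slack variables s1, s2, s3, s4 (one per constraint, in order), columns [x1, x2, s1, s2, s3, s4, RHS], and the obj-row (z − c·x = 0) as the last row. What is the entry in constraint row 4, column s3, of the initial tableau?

Slack s3 belongs to constraint 3; its column is the unit vector e_3, so the entry in row 4 is 0.

0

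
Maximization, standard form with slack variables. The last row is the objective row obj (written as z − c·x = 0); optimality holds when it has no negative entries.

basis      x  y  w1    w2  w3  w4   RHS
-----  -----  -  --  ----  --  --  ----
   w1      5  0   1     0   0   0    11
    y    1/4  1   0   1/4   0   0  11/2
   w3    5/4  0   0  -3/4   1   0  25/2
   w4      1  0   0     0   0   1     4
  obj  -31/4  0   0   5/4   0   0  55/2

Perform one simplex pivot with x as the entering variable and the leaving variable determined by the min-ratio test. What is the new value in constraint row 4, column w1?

-1/5

Ratio test on column x — row 1: 11/5 = 11/5; row 2: (11/2)/(1/4) = 22; row 3: (25/2)/(5/4) = 10; row 4: 4/1 = 4. Minimum is 11/5 at row 1 (w1 leaves); pivot element 5.
Divide row 1 by 5; eliminate column x from the other rows.
Row 4 update in column w1: 0 − 1·(1/5) = -1/5.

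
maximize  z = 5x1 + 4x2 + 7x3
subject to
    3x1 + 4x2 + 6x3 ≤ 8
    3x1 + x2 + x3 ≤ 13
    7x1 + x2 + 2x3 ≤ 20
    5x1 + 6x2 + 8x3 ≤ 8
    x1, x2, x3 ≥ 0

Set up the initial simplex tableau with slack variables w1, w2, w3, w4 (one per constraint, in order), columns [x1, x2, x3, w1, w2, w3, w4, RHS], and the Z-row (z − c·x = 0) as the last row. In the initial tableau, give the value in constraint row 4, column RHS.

The RHS of constraint 4 is b_4 = 8.

8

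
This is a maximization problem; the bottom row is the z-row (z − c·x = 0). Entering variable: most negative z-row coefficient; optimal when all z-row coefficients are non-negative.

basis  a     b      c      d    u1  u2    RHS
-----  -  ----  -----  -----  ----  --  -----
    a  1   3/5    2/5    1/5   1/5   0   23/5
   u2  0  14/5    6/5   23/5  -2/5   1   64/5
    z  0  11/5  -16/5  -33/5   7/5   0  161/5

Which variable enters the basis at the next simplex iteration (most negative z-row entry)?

Negative z-row entries: c: -16/5, d: -33/5.
The most negative is -33/5 in column d, so d enters.

d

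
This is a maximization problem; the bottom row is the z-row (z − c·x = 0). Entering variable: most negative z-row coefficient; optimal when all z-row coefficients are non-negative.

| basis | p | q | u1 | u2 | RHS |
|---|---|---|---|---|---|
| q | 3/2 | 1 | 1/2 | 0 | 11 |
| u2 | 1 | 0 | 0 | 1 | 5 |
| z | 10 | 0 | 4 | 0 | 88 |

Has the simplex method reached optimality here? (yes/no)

Every z-row coefficient is ≥ 0, so the tableau is optimal.

yes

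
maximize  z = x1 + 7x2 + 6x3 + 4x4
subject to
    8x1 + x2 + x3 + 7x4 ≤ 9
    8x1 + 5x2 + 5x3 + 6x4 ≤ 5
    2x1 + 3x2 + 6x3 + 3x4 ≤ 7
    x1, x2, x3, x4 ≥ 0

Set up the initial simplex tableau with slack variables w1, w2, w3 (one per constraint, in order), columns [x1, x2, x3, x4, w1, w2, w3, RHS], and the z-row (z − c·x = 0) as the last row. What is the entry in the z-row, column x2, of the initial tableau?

-7

The z-row carries the negated objective coefficients: the x2 entry is -7.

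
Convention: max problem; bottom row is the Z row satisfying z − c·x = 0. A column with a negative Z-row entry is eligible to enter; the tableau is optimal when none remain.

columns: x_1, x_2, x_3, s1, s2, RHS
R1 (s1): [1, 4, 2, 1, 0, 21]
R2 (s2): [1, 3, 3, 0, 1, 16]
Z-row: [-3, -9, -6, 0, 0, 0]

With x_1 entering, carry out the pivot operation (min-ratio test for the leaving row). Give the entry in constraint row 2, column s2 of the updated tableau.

Ratio test on column x_1 — row 1: 21/1 = 21; row 2: 16/1 = 16. Minimum is 16 at row 2 (s2 leaves); pivot element 1.
Divide row 2 by 1; eliminate column x_1 from the other rows.
In the new row 2, the s2 entry is the old entry divided by the pivot: 1/1 = 1.

1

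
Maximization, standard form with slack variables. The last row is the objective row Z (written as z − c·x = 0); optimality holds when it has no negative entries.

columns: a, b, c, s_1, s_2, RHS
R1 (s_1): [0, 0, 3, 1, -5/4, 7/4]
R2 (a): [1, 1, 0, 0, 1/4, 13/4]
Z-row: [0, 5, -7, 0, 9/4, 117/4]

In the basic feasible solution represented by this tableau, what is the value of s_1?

7/4

s_1 is basic (row 1); its value is the RHS of that row, 7/4.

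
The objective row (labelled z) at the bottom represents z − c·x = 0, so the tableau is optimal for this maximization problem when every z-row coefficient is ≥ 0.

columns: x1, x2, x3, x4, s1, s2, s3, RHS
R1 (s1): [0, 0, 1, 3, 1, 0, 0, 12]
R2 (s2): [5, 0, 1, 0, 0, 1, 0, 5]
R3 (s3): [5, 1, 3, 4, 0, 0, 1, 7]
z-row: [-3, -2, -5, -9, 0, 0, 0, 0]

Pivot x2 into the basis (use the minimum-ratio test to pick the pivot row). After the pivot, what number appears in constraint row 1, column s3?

0

Ratio test on column x2 — row 1: entry 0 ≤ 0; row 2: entry 0 ≤ 0; row 3: 7/1 = 7. Minimum is 7 at row 3 (s3 leaves); pivot element 1.
Divide row 3 by 1; eliminate column x2 from the other rows.
Row 1 update in column s3: 0 − 0·1 = 0.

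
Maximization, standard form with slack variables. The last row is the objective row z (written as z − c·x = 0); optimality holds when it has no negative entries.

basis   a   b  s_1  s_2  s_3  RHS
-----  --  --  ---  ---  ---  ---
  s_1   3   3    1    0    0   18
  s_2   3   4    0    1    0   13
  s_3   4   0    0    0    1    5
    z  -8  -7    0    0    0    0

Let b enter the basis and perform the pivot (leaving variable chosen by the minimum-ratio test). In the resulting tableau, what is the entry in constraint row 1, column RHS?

33/4

Ratio test on column b — row 1: 18/3 = 6; row 2: 13/4 = 13/4; row 3: entry 0 ≤ 0. Minimum is 13/4 at row 2 (s_2 leaves); pivot element 4.
Divide row 2 by 4; eliminate column b from the other rows.
Row 1 update in column RHS: 18 − 3·(13/4) = 33/4.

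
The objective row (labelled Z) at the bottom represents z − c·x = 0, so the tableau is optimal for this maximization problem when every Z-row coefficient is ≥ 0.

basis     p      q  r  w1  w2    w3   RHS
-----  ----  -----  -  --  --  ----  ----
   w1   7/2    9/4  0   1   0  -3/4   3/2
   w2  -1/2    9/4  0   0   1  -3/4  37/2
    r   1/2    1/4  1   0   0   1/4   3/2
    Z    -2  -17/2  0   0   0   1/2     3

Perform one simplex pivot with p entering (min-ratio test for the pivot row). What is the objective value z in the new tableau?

27/7

Ratio test on column p — row 1: (3/2)/(7/2) = 3/7; row 2: entry -1/2 ≤ 0; row 3: (3/2)/(1/2) = 3. Minimum is 3/7 at row 1 (w1 leaves); pivot element 7/2.
Pivot on row 1; the Z-row RHS becomes 3 − (-2)·(3/7) = 27/7.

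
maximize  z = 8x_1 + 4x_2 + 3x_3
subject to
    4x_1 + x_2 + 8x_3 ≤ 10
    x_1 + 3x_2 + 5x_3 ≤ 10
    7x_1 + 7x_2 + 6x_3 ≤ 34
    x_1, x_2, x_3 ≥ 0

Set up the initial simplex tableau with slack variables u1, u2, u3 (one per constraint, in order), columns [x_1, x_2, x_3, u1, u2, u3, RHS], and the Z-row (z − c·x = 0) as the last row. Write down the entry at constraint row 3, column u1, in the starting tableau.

0

Slack u1 belongs to constraint 1; its column is the unit vector e_1, so the entry in row 3 is 0.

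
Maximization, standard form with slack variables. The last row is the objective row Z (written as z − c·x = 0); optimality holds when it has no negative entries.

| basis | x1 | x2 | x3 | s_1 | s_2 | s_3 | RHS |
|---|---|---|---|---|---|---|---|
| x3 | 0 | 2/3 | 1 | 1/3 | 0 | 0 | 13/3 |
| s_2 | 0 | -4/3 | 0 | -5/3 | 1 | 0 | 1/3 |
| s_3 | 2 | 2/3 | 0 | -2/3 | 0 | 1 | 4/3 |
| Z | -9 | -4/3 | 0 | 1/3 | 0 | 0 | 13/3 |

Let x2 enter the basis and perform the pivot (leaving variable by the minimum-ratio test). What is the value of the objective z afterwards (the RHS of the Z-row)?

7

Ratio test on column x2 — row 1: (13/3)/(2/3) = 13/2; row 2: entry -4/3 ≤ 0; row 3: (4/3)/(2/3) = 2. Minimum is 2 at row 3 (s_3 leaves); pivot element 2/3.
Pivot on row 3; the Z-row RHS becomes 13/3 − (-4/3)·2 = 7.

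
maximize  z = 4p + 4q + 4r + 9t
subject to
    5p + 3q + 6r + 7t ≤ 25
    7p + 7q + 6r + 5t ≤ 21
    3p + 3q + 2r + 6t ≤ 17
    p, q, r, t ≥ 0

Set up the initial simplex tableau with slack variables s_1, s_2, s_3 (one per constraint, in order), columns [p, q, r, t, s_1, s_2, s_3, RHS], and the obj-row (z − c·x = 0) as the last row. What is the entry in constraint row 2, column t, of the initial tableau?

5

Constraint 2 has coefficient 5 on t.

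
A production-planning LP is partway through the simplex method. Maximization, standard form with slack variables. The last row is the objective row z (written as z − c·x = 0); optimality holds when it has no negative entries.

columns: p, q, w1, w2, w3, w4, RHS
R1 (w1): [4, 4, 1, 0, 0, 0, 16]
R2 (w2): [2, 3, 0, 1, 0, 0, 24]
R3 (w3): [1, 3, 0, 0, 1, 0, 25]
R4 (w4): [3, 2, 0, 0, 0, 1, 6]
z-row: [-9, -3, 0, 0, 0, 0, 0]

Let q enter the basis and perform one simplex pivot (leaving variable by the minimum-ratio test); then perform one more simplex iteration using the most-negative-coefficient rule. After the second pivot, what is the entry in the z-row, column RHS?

Ratio test on column q — row 1: 16/4 = 4; row 2: 24/3 = 8; row 3: 25/3 = 25/3; row 4: 6/2 = 3. Minimum is 3 at row 4 (w4 leaves); pivot element 2.
Divide row 4 by 2; eliminate column q from the other rows.
Second iteration: most negative z-row entry is -9/2 in column p, so p enters.
Ratio test on column p — row 1: entry -2 ≤ 0; row 2: entry -5/2 ≤ 0; row 3: entry -7/2 ≤ 0; row 4: 3/(3/2) = 2. Minimum is 2 at row 4 (q leaves); pivot element 3/2.
Divide row 4 by 3/2; eliminate column p from the other rows.
After both pivots, the entry at the z-row, column RHS is 18.

18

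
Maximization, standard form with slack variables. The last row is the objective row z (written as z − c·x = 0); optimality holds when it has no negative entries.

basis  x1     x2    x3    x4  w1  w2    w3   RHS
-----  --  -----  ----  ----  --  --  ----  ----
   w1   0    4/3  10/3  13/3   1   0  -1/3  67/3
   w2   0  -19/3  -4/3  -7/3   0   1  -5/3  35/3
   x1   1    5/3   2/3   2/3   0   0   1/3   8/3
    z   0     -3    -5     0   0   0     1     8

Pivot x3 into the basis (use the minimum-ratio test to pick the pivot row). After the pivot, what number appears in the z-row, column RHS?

Ratio test on column x3 — row 1: (67/3)/(10/3) = 67/10; row 2: entry -4/3 ≤ 0; row 3: (8/3)/(2/3) = 4. Minimum is 4 at row 3 (x1 leaves); pivot element 2/3.
Divide row 3 by 2/3; eliminate column x3 from the other rows.
z-row update in column RHS: 8 − (-5)·4 = 28.

28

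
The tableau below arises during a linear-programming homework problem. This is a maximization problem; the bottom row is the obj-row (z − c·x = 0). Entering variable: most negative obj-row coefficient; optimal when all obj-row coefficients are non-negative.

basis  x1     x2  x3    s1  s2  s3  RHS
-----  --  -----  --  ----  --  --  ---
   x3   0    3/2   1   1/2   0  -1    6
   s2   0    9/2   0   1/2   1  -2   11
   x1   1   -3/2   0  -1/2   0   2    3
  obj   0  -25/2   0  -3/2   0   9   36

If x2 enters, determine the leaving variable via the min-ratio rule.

Column x2 entries and ratios — x3: 6/(3/2) = 4; s2: 11/(9/2) = 22/9; x1: -3/2 ≤ 0, skip.
Smallest ratio is 22/9 in the row of s2, so s2 leaves.

s2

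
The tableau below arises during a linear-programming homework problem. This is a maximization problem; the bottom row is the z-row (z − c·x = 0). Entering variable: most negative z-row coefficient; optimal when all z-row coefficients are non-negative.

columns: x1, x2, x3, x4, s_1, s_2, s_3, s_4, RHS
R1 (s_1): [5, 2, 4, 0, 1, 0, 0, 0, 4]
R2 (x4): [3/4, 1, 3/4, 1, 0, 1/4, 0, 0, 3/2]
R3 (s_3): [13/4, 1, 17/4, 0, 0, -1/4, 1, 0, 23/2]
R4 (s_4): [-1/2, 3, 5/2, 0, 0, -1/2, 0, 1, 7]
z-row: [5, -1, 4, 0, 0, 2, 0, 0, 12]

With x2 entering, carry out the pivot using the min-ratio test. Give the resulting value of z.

27/2

Ratio test on column x2 — row 1: 4/2 = 2; row 2: (3/2)/1 = 3/2; row 3: (23/2)/1 = 23/2; row 4: 7/3 = 7/3. Minimum is 3/2 at row 2 (x4 leaves); pivot element 1.
Pivot on row 2; the z-row RHS becomes 12 − (-1)·(3/2) = 27/2.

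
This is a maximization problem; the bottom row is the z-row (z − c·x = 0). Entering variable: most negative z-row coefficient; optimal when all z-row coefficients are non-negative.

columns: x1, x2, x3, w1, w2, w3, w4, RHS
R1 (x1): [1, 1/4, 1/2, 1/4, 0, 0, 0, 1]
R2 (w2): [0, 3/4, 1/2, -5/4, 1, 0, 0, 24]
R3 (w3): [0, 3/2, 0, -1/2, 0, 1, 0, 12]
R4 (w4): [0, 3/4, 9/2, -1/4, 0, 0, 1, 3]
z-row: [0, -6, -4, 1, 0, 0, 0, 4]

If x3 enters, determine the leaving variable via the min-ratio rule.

Column x3 entries and ratios — x1: 1/(1/2) = 2; w2: 24/(1/2) = 48; w3: 0 ≤ 0, skip; w4: 3/(9/2) = 2/3.
Smallest ratio is 2/3 in the row of w4, so w4 leaves.

w4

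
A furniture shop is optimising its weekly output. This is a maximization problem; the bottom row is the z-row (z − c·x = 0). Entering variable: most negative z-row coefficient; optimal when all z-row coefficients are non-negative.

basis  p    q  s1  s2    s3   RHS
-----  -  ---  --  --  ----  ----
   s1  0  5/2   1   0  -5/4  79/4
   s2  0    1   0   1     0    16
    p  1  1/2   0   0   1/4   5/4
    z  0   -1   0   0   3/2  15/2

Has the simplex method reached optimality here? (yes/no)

The z-row has a negative entry -1 in column q, so it is not optimal.

no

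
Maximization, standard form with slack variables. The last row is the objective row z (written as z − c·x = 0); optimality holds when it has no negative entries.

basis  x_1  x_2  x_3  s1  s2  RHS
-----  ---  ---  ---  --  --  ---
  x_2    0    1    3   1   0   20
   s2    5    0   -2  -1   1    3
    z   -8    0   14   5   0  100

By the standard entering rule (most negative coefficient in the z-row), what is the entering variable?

Negative z-row entries: x_1: -8.
The most negative is -8 in column x_1, so x_1 enters.

x_1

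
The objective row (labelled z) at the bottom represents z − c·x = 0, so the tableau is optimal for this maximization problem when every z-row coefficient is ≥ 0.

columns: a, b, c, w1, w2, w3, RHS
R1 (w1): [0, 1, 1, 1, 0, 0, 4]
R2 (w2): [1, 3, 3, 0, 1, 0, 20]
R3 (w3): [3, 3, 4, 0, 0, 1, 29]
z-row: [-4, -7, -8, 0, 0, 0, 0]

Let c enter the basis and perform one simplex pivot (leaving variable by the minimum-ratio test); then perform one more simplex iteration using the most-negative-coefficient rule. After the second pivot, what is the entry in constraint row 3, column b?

Ratio test on column c — row 1: 4/1 = 4; row 2: 20/3 = 20/3; row 3: 29/4 = 29/4. Minimum is 4 at row 1 (w1 leaves); pivot element 1.
Divide row 1 by 1; eliminate column c from the other rows.
Second iteration: most negative z-row entry is -4 in column a, so a enters.
Ratio test on column a — row 1: entry 0 ≤ 0; row 2: 8/1 = 8; row 3: 13/3 = 13/3. Minimum is 13/3 at row 3 (w3 leaves); pivot element 3.
Divide row 3 by 3; eliminate column a from the other rows.
After both pivots, the entry at constraint row 3, column b is -1/3.

-1/3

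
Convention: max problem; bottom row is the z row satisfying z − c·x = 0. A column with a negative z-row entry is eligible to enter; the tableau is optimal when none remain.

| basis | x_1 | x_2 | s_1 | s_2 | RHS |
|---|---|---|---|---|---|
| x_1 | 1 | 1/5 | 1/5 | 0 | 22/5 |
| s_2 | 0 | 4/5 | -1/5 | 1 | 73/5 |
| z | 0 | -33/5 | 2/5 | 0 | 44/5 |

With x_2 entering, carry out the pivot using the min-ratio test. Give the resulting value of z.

517/4

Ratio test on column x_2 — row 1: (22/5)/(1/5) = 22; row 2: (73/5)/(4/5) = 73/4. Minimum is 73/4 at row 2 (s_2 leaves); pivot element 4/5.
Pivot on row 2; the z-row RHS becomes 44/5 − (-33/5)·(73/4) = 517/4.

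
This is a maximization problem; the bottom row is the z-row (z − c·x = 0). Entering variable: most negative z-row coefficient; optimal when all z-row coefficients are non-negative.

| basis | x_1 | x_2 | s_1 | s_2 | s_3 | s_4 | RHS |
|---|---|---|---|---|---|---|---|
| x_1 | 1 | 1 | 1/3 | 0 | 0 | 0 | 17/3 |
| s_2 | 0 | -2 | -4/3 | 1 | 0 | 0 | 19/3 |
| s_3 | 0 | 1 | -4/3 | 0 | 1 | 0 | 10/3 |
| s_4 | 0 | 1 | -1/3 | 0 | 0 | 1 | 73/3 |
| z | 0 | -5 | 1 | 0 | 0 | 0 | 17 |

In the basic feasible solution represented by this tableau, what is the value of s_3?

10/3

s_3 is basic (row 3); its value is the RHS of that row, 10/3.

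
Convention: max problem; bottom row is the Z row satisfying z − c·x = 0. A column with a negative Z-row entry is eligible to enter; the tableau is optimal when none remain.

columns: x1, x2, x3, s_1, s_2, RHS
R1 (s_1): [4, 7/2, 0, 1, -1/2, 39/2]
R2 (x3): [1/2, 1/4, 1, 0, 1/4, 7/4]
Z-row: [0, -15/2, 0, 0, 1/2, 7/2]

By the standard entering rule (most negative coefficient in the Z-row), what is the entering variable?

x2

Negative Z-row entries: x2: -15/2.
The most negative is -15/2 in column x2, so x2 enters.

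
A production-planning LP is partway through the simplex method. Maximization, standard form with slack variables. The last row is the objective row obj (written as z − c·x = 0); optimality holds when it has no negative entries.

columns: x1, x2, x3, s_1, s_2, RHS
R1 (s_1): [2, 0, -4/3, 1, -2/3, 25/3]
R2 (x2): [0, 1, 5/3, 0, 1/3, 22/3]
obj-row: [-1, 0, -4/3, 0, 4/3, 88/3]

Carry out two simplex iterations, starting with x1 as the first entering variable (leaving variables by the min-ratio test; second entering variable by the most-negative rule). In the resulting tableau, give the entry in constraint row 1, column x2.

2/5

Ratio test on column x1 — row 1: (25/3)/2 = 25/6; row 2: entry 0 ≤ 0. Minimum is 25/6 at row 1 (s_1 leaves); pivot element 2.
Divide row 1 by 2; eliminate column x1 from the other rows.
Second iteration: most negative obj-row entry is -2 in column x3, so x3 enters.
Ratio test on column x3 — row 1: entry -2/3 ≤ 0; row 2: (22/3)/(5/3) = 22/5. Minimum is 22/5 at row 2 (x2 leaves); pivot element 5/3.
Divide row 2 by 5/3; eliminate column x3 from the other rows.
After both pivots, the entry at constraint row 1, column x2 is 2/5.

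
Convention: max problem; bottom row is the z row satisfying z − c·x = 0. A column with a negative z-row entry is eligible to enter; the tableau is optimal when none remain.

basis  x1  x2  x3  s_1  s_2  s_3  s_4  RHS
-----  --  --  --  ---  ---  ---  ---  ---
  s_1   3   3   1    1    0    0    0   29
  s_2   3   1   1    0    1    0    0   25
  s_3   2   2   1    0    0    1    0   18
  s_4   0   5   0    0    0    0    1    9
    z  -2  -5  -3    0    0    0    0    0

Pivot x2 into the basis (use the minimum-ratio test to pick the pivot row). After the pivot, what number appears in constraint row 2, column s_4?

-1/5

Ratio test on column x2 — row 1: 29/3 = 29/3; row 2: 25/1 = 25; row 3: 18/2 = 9; row 4: 9/5 = 9/5. Minimum is 9/5 at row 4 (s_4 leaves); pivot element 5.
Divide row 4 by 5; eliminate column x2 from the other rows.
Row 2 update in column s_4: 0 − 1·(1/5) = -1/5.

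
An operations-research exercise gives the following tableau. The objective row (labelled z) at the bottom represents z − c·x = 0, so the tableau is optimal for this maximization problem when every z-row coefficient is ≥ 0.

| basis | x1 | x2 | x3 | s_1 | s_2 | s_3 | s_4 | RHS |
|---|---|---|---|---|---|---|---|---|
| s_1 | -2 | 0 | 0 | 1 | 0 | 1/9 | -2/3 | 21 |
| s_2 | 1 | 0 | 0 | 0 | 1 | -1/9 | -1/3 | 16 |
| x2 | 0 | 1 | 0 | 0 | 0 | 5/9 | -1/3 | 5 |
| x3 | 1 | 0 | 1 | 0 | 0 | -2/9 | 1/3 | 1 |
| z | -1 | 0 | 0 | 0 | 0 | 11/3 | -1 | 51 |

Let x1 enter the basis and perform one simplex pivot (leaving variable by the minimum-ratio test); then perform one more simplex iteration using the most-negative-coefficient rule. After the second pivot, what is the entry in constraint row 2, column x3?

1

Ratio test on column x1 — row 1: entry -2 ≤ 0; row 2: 16/1 = 16; row 3: entry 0 ≤ 0; row 4: 1/1 = 1. Minimum is 1 at row 4 (x3 leaves); pivot element 1.
Divide row 4 by 1; eliminate column x1 from the other rows.
Second iteration: most negative z-row entry is -2/3 in column s_4, so s_4 enters.
Ratio test on column s_4 — row 1: entry 0 ≤ 0; row 2: entry -2/3 ≤ 0; row 3: entry -1/3 ≤ 0; row 4: 1/(1/3) = 3. Minimum is 3 at row 4 (x1 leaves); pivot element 1/3.
Divide row 4 by 1/3; eliminate column s_4 from the other rows.
After both pivots, the entry at constraint row 2, column x3 is 1.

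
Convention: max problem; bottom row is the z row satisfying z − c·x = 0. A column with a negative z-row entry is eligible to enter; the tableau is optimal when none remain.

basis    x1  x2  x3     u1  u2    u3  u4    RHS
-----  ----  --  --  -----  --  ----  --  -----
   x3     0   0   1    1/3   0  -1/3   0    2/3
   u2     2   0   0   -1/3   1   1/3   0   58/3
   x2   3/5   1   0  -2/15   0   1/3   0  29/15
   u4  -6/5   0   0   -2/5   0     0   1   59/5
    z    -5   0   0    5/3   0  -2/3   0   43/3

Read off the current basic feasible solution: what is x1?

0

x1 is not in the basis, so in the current basic feasible solution x1 = 0.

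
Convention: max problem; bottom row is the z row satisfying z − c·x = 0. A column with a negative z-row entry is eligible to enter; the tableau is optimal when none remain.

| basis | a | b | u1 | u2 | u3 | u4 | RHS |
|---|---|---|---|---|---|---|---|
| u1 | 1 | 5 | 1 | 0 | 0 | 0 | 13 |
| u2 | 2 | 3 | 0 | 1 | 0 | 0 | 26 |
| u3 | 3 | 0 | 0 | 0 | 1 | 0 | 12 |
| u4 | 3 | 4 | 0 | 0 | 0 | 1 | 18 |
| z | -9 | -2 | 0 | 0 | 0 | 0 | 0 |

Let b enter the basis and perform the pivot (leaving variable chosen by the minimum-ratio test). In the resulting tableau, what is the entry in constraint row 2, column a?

7/5

Ratio test on column b — row 1: 13/5 = 13/5; row 2: 26/3 = 26/3; row 3: entry 0 ≤ 0; row 4: 18/4 = 9/2. Minimum is 13/5 at row 1 (u1 leaves); pivot element 5.
Divide row 1 by 5; eliminate column b from the other rows.
Row 2 update in column a: 2 − 3·(1/5) = 7/5.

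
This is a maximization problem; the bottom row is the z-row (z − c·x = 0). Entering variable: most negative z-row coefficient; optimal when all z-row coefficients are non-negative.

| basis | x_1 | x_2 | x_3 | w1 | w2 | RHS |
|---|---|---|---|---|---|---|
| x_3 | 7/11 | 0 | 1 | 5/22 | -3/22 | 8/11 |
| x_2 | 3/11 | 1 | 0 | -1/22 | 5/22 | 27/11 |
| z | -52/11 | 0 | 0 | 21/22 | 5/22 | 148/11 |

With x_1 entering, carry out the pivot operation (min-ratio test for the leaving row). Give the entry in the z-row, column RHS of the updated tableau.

Ratio test on column x_1 — row 1: (8/11)/(7/11) = 8/7; row 2: (27/11)/(3/11) = 9. Minimum is 8/7 at row 1 (x_3 leaves); pivot element 7/11.
Divide row 1 by 7/11; eliminate column x_1 from the other rows.
z-row update in column RHS: 148/11 − (-52/11)·(8/7) = 132/7.

132/7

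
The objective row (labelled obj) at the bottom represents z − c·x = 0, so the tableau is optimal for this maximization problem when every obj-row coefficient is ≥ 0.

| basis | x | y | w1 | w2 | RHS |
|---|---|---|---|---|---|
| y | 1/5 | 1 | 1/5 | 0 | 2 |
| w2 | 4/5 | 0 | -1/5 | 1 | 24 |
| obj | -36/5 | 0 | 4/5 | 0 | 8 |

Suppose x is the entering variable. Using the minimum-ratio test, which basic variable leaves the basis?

y

Column x entries and ratios — y: 2/(1/5) = 10; w2: 24/(4/5) = 30.
Smallest ratio is 10 in the row of y, so y leaves.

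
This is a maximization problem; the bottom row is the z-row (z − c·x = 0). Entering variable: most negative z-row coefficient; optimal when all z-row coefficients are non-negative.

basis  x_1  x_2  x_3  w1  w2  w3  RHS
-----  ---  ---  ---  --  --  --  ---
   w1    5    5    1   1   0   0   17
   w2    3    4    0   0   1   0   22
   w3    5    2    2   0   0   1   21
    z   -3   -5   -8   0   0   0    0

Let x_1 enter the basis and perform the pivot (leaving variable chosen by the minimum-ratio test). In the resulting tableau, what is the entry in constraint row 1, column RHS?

17/5

Ratio test on column x_1 — row 1: 17/5 = 17/5; row 2: 22/3 = 22/3; row 3: 21/5 = 21/5. Minimum is 17/5 at row 1 (w1 leaves); pivot element 5.
Divide row 1 by 5; eliminate column x_1 from the other rows.
In the new row 1, the RHS entry is the old entry divided by the pivot: 17/5 = 17/5.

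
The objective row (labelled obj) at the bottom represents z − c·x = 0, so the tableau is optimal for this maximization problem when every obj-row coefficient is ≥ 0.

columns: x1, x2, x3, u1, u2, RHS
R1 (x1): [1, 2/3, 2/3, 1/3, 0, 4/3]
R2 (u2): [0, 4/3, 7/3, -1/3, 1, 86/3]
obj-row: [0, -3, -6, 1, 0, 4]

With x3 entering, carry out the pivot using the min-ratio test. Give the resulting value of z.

16

Ratio test on column x3 — row 1: (4/3)/(2/3) = 2; row 2: (86/3)/(7/3) = 86/7. Minimum is 2 at row 1 (x1 leaves); pivot element 2/3.
Pivot on row 1; the obj-row RHS becomes 4 − (-6)·2 = 16.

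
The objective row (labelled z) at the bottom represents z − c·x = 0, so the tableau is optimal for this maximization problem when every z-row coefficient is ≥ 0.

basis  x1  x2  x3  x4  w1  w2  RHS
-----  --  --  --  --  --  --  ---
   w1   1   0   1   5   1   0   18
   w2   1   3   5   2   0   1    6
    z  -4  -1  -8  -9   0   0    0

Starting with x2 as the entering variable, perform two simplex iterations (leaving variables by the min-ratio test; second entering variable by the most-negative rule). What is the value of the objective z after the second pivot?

Ratio test on column x2 — row 1: entry 0 ≤ 0; row 2: 6/3 = 2. Minimum is 2 at row 2 (w2 leaves); pivot element 3.
Pivot on row 2; the z-row RHS becomes 0 − (-1)·2 = 2.
Next entering variable (most negative z-row entry -25/3): x4.
Ratio test on column x4 — row 1: 18/5 = 18/5; row 2: 2/(2/3) = 3. Minimum is 3 at row 2 (x2 leaves); pivot element 2/3.
After the second pivot the z-row RHS is 2 − (-25/3)·3 = 27.

27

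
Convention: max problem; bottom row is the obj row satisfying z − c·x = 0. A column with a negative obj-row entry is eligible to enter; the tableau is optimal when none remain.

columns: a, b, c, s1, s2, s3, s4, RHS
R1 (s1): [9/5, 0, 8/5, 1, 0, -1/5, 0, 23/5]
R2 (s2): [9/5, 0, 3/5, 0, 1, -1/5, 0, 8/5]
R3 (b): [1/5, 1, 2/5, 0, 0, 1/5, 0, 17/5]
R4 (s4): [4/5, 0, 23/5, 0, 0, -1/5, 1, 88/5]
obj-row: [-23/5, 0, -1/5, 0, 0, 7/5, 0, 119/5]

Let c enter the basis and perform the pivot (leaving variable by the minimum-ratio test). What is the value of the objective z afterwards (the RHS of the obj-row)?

Ratio test on column c — row 1: (23/5)/(8/5) = 23/8; row 2: (8/5)/(3/5) = 8/3; row 3: (17/5)/(2/5) = 17/2; row 4: (88/5)/(23/5) = 88/23. Minimum is 8/3 at row 2 (s2 leaves); pivot element 3/5.
Pivot on row 2; the obj-row RHS becomes 119/5 − (-1/5)·(8/3) = 73/3.

73/3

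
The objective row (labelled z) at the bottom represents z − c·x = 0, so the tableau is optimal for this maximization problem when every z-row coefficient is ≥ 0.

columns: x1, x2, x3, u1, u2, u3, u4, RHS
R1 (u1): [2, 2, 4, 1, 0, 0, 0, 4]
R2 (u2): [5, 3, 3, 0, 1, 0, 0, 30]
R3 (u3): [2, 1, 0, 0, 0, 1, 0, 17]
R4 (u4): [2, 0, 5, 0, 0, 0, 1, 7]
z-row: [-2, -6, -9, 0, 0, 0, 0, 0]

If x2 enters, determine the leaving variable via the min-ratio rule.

u1

Column x2 entries and ratios — u1: 4/2 = 2; u2: 30/3 = 10; u3: 17/1 = 17; u4: 0 ≤ 0, skip.
Smallest ratio is 2 in the row of u1, so u1 leaves.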